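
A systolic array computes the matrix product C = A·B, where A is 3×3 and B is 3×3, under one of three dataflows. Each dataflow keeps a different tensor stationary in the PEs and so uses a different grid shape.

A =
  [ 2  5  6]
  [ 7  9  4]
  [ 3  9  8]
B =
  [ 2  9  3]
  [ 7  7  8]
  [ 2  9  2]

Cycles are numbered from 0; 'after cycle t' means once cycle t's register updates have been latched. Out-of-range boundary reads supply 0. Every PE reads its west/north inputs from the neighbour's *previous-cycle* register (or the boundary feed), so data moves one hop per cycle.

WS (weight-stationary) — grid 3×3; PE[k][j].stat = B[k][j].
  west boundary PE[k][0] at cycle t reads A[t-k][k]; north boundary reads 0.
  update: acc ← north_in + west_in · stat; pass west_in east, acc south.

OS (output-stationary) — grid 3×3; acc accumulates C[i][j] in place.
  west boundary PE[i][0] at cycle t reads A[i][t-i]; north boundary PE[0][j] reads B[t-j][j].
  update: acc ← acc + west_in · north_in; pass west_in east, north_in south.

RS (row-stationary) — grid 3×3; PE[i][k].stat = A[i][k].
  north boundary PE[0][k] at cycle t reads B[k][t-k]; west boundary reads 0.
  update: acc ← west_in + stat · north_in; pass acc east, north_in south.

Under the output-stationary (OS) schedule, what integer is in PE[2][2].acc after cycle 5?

PE[2][2].acc = 81

OS on a 3×3 grid — tracing PE[2][2] and its feeders:
  t=0 PE[1][2]: acc=0 h=0 v=0
  t=0 PE[2][1]: acc=0 h=0 v=0
  t=0 PE[2][2]: acc=0 h=0 v=0
  t=1 PE[1][2]: acc=0 h=0 v=0
  t=1 PE[2][1]: acc=0 h=0 v=0
  t=1 PE[2][2]: acc=0 h=0 v=0
  t=2 PE[1][2]: acc=0 h=0 v=0
  t=2 PE[2][1]: acc=0 h=0 v=0
  t=2 PE[2][2]: acc=0 h=0 v=0
  t=3 PE[1][2]: acc=21 h=7 v=3
  t=3 PE[2][1]: acc=27 h=3 v=9
  t=3 PE[2][2]: acc=0 h=0 v=0
  t=4 PE[1][2]: acc=93 h=9 v=8
  t=4 PE[2][1]: acc=90 h=9 v=7
  t=4 PE[2][2]: acc=9 h=3 v=3
  t=5 PE[1][2]: acc=101 h=4 v=2
  t=5 PE[2][1]: acc=162 h=8 v=9
  t=5 PE[2][2]: acc=81 h=9 v=8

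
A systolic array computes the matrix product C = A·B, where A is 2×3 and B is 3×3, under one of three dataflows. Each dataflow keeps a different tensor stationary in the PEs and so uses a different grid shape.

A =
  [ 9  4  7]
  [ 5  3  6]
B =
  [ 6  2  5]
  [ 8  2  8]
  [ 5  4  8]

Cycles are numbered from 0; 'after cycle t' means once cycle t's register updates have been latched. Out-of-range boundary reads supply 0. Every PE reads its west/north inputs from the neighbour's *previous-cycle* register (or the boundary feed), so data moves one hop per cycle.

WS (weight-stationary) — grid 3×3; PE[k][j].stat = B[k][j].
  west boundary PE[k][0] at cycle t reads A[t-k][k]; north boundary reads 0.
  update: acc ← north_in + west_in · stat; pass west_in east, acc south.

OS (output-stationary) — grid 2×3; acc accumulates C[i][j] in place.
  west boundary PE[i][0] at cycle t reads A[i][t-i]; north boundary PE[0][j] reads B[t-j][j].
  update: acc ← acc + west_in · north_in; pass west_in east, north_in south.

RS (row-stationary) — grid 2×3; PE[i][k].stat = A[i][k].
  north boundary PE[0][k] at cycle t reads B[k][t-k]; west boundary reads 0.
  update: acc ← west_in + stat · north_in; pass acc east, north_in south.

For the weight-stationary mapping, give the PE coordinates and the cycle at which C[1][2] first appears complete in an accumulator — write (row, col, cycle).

WS: C[1][2] accumulates in PE[2][2]:
  cycle 0: PE[2][2] → acc 0, east 0, south 0
  cycle 1: PE[2][2] → acc 0, east 0, south 0
  cycle 2: PE[2][2] → acc 0, east 0, south 0
  cycle 3: PE[2][2] → acc 0, east 0, south 0
  cycle 4: PE[2][2] → acc 133, east 7, south 133
  cycle 5: PE[2][2] → acc 97, east 6, south 97

(row, col, cycle) = (2, 2, 5)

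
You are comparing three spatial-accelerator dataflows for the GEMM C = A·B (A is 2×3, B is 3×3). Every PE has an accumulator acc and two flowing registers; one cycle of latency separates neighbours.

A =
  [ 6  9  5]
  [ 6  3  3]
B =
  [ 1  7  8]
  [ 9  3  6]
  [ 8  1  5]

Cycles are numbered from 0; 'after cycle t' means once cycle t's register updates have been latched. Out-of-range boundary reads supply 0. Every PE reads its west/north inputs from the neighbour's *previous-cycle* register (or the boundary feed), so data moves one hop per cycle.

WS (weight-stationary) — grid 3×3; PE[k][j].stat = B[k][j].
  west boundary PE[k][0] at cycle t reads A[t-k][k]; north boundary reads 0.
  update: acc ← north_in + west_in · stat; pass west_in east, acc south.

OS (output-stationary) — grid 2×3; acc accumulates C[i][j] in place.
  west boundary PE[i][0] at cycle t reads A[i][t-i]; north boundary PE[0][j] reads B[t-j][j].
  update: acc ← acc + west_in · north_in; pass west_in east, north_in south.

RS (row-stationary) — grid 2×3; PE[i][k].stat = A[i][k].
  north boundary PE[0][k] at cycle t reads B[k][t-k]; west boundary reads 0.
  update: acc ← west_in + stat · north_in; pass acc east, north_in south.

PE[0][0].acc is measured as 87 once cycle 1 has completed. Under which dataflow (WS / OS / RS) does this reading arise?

WS [3×3] PE[0][0] across cycles:
  c0 r0c0: 6 / 6 / 6
  c1 r0c0: 6 / 6 / 6
OS [2×3] PE[0][0] across cycles:
  c0 r0c0: 6 / 6 / 1
  c1 r0c0: 87 / 9 / 9
RS [2×3] PE[0][0] across cycles:
  c0 r0c0: 6 / 6 / 1
  c1 r0c0: 42 / 42 / 7

dataflow = OS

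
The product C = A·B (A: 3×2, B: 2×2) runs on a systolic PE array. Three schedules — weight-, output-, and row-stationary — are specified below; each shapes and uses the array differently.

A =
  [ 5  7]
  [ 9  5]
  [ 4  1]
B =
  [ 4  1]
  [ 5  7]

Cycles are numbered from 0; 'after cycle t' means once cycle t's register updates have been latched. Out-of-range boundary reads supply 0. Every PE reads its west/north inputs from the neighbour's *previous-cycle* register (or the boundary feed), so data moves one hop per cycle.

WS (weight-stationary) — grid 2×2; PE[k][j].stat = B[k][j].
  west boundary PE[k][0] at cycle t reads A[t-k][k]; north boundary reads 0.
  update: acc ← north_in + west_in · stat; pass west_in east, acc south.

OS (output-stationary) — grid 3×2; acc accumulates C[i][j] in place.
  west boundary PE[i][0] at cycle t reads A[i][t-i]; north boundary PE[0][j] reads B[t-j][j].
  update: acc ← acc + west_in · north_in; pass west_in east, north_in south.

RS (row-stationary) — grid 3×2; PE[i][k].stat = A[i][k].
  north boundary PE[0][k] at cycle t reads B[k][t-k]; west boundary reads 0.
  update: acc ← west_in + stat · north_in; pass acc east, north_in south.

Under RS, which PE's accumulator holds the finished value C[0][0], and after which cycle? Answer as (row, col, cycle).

RS: C[0][0] accumulates in PE[0][1]:
  t=0 PE[0][1]: acc=0 h=0 v=0
  t=1 PE[0][1]: acc=55 h=55 v=5

(row, col, cycle) = (0, 1, 1)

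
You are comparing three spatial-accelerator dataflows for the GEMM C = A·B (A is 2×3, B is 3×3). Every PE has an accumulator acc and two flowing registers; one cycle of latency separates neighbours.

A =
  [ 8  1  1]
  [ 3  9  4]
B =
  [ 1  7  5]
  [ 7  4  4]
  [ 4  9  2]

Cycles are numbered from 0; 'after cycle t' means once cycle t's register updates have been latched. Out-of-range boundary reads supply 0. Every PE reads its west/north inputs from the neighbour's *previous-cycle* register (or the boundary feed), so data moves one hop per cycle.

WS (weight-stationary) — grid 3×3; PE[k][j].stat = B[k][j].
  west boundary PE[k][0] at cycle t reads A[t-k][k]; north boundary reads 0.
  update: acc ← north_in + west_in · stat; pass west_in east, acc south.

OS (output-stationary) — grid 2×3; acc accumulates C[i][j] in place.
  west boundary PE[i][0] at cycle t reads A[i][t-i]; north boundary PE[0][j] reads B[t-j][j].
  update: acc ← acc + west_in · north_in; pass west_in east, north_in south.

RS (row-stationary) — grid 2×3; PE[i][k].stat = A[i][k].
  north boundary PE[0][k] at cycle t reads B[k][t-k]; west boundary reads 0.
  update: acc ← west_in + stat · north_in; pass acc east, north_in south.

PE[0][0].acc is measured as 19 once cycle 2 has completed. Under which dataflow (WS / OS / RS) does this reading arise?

Under WS (3×3), PE[0][0]:
  [0] (0,0) acc=8 (h:8 v:8)
  [1] (0,0) acc=3 (h:3 v:3)
  [2] (0,0) acc=0 (h:0 v:0)
Under OS (2×3), PE[0][0]:
  [0] (0,0) acc=8 (h:8 v:1)
  [1] (0,0) acc=15 (h:1 v:7)
  [2] (0,0) acc=19 (h:1 v:4)
Under RS (2×3), PE[0][0]:
  [0] (0,0) acc=8 (h:8 v:1)
  [1] (0,0) acc=56 (h:56 v:7)
  [2] (0,0) acc=40 (h:40 v:5)

dataflow = OS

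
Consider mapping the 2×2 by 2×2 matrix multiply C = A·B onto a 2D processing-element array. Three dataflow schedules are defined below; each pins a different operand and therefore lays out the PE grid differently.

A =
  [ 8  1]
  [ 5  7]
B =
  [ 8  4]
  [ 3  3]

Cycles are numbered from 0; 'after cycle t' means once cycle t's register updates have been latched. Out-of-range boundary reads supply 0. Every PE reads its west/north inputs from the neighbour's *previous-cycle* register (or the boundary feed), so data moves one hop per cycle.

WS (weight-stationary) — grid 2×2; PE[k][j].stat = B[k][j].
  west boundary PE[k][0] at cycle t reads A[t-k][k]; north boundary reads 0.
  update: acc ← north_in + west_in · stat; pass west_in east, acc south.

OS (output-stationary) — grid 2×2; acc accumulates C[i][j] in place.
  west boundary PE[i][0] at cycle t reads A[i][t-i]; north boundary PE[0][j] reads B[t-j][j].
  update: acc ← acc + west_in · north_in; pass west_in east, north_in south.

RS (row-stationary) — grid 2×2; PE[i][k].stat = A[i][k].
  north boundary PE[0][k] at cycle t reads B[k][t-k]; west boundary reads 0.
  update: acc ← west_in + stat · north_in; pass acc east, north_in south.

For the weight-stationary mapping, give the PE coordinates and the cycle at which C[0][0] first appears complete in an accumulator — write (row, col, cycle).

WS — PE[1][0] is where C[0][0] collects:
  step 0 · PE1,0: acc=0; fwd→0 fwd↓0
  step 1 · PE1,0: acc=67; fwd→1 fwd↓67

(row, col, cycle) = (1, 0, 1)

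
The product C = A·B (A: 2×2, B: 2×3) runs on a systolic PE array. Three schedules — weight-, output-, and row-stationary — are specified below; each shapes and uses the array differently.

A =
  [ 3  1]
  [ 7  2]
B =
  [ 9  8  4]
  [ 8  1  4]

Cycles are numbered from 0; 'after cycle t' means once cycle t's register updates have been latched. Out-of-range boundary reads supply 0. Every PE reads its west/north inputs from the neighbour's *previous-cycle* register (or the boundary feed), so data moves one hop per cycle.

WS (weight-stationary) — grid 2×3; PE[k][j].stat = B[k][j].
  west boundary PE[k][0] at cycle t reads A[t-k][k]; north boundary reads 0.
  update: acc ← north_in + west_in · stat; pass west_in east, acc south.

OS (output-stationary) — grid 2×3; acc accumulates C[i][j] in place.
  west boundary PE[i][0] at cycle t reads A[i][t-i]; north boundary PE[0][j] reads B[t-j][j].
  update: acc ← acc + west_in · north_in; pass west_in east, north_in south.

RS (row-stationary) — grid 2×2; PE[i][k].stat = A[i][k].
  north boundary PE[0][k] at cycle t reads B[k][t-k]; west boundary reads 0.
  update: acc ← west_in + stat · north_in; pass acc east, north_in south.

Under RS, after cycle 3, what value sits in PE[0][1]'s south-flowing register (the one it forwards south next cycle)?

RS 2×2: PE[0][1] cycle-by-cycle (with neighbour feeds):
  0: (0,0).acc=27  regs=<27,9>
  0: (0,1).acc=0  regs=<0,0>
  1: (0,0).acc=24  regs=<24,8>
  1: (0,1).acc=35  regs=<35,8>
  2: (0,0).acc=12  regs=<12,4>
  2: (0,1).acc=25  regs=<25,1>
  3: (0,0).acc=0  regs=<0,0>
  3: (0,1).acc=16  regs=<16,4>

register = 4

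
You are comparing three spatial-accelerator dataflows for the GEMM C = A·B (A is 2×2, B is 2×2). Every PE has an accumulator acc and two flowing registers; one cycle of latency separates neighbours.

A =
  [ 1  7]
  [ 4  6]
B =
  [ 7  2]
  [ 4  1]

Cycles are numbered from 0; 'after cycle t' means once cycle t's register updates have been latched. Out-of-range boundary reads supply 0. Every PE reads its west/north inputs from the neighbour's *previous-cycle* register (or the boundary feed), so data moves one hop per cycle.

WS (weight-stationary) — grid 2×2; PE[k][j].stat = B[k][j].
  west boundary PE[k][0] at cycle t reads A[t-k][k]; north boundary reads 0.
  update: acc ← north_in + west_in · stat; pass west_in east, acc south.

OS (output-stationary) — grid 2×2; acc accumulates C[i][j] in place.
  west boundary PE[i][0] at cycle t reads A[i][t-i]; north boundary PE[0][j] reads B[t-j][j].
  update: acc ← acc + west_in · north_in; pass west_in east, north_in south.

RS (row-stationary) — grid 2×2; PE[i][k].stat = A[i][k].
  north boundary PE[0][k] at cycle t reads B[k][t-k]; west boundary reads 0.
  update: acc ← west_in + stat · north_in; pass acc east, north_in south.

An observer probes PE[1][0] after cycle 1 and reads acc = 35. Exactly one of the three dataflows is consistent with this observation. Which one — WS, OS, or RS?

Under WS (2×2), PE[1][0]:
  t=0 PE[1][0]: acc=0 h=0 v=0
  t=1 PE[1][0]: acc=35 h=7 v=35
Under OS (2×2), PE[1][0]:
  t=0 PE[1][0]: acc=0 h=0 v=0
  t=1 PE[1][0]: acc=28 h=4 v=7
Under RS (2×2), PE[1][0]:
  t=0 PE[1][0]: acc=0 h=0 v=0
  t=1 PE[1][0]: acc=28 h=28 v=7

dataflow = WS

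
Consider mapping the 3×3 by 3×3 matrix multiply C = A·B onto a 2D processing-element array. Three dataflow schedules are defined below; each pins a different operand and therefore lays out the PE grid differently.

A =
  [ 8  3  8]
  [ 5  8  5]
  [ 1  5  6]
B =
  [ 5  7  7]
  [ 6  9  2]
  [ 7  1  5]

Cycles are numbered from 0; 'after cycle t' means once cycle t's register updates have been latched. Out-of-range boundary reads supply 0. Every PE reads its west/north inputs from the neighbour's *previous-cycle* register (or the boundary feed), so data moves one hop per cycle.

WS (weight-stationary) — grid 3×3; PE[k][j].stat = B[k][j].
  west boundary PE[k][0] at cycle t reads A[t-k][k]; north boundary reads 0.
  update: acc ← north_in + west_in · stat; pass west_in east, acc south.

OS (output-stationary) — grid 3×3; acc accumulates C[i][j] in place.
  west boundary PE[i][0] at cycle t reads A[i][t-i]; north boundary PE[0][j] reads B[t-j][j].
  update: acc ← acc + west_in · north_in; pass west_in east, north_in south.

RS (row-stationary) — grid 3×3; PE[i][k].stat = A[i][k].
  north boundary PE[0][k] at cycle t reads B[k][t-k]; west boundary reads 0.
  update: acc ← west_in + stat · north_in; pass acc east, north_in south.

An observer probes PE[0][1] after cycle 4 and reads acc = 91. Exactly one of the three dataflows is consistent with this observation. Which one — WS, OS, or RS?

dataflow = OS

Under WS (3×3), PE[0][1]:
  c0 r0c1: 0 / 0 / 0
  c1 r0c1: 56 / 8 / 56
  c2 r0c1: 35 / 5 / 35
  c3 r0c1: 7 / 1 / 7
  c4 r0c1: 0 / 0 / 0
Under OS (3×3), PE[0][1]:
  c0 r0c1: 0 / 0 / 0
  c1 r0c1: 56 / 8 / 7
  c2 r0c1: 83 / 3 / 9
  c3 r0c1: 91 / 8 / 1
  c4 r0c1: 91 / 0 / 0
Under RS (3×3), PE[0][1]:
  c0 r0c1: 0 / 0 / 0
  c1 r0c1: 58 / 58 / 6
  c2 r0c1: 83 / 83 / 9
  c3 r0c1: 62 / 62 / 2
  c4 r0c1: 0 / 0 / 0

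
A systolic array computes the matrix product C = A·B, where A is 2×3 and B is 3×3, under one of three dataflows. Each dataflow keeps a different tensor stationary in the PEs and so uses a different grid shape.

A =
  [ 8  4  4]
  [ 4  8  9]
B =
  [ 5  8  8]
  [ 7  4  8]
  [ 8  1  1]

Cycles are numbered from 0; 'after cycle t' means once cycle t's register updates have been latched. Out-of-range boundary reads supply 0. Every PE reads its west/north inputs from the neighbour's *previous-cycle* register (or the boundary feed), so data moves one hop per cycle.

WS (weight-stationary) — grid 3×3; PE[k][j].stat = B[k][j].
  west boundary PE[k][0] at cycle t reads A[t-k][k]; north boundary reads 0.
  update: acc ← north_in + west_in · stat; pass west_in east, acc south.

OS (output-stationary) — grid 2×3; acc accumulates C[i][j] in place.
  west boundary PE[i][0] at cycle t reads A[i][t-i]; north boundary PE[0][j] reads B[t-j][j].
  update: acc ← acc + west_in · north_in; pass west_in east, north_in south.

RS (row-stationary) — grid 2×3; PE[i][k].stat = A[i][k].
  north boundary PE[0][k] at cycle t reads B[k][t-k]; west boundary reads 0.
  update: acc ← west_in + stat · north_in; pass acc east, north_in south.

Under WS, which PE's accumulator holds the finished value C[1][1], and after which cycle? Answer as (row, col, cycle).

WS — PE[2][1] is where C[1][1] collects:
  after 0 — PE[2][1] acc=0, pass-E 0, pass-S 0
  after 1 — PE[2][1] acc=0, pass-E 0, pass-S 0
  after 2 — PE[2][1] acc=0, pass-E 0, pass-S 0
  after 3 — PE[2][1] acc=84, pass-E 4, pass-S 84
  after 4 — PE[2][1] acc=73, pass-E 9, pass-S 73

(row, col, cycle) = (2, 1, 4)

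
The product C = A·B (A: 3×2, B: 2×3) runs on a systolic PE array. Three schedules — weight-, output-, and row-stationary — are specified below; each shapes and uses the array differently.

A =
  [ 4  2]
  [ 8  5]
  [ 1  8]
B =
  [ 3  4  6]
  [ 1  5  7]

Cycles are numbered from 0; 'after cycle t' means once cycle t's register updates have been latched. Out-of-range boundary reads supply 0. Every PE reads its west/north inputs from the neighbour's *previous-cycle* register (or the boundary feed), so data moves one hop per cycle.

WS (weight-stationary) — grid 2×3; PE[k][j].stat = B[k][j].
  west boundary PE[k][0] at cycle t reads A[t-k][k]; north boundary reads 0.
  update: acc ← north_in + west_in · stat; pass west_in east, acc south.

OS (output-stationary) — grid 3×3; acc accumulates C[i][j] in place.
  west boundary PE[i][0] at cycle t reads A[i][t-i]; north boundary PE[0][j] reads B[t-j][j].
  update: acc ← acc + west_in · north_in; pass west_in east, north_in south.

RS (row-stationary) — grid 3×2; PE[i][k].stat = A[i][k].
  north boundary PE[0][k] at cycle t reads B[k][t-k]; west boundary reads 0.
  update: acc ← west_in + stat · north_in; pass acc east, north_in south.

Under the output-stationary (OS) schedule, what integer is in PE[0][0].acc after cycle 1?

PE[0][0].acc = 14

OS on a 3×3 grid — tracing PE[0][0] and its feeders:
  t=0 PE[0][0]: acc=12 h=4 v=3
  t=1 PE[0][0]: acc=14 h=2 v=1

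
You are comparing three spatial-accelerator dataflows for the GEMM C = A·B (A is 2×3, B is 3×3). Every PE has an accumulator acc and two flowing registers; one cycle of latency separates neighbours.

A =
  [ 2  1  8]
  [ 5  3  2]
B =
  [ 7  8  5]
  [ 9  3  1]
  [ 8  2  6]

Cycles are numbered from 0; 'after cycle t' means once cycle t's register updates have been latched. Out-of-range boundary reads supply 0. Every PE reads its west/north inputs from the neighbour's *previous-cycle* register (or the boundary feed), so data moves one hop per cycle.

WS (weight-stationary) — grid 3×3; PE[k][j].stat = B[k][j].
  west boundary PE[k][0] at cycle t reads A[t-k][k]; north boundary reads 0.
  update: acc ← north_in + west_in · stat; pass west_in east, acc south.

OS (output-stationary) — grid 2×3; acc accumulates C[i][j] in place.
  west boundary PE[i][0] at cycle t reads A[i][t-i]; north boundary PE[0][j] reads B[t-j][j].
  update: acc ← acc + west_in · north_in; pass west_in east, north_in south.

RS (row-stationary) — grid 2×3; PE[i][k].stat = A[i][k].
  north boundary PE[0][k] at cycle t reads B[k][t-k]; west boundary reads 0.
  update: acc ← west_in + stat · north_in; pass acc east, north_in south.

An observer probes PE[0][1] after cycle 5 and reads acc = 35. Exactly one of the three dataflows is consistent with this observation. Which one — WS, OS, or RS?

dataflow = OS

— WS: 3×3; PE[0][1] trace:
  c0 r0c1: 0 / 0 / 0
  c1 r0c1: 16 / 2 / 16
  c2 r0c1: 40 / 5 / 40
  c3 r0c1: 0 / 0 / 0
  c4 r0c1: 0 / 0 / 0
  c5 r0c1: 0 / 0 / 0
— OS: 2×3; PE[0][1] trace:
  c0 r0c1: 0 / 0 / 0
  c1 r0c1: 16 / 2 / 8
  c2 r0c1: 19 / 1 / 3
  c3 r0c1: 35 / 8 / 2
  c4 r0c1: 35 / 0 / 0
  c5 r0c1: 35 / 0 / 0
— RS: 2×3; PE[0][1] trace:
  c0 r0c1: 0 / 0 / 0
  c1 r0c1: 23 / 23 / 9
  c2 r0c1: 19 / 19 / 3
  c3 r0c1: 11 / 11 / 1
  c4 r0c1: 0 / 0 / 0
  c5 r0c1: 0 / 0 / 0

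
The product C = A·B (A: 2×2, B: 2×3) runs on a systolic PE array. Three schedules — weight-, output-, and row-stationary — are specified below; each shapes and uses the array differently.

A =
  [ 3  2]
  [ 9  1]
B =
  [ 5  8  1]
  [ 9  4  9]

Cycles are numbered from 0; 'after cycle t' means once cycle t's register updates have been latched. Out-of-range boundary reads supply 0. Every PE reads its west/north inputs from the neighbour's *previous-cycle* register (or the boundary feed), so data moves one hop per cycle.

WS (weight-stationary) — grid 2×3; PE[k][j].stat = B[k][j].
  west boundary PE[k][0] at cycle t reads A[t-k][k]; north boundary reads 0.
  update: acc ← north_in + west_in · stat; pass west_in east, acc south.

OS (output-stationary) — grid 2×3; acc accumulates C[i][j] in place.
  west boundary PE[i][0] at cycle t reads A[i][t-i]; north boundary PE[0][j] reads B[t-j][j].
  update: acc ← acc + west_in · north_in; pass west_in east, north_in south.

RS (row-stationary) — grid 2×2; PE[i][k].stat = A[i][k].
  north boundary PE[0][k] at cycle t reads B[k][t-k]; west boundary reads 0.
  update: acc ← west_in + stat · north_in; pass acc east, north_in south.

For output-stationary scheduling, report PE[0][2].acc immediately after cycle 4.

OS 2×3: PE[0][2] cycle-by-cycle (with neighbour feeds):
  c0 r0c1: 0 / 0 / 0
  c0 r0c2: 0 / 0 / 0
  c1 r0c1: 24 / 3 / 8
  c1 r0c2: 0 / 0 / 0
  c2 r0c1: 32 / 2 / 4
  c2 r0c2: 3 / 3 / 1
  c3 r0c1: 32 / 0 / 0
  c3 r0c2: 21 / 2 / 9
  c4 r0c1: 32 / 0 / 0
  c4 r0c2: 21 / 0 / 0

PE[0][2].acc = 21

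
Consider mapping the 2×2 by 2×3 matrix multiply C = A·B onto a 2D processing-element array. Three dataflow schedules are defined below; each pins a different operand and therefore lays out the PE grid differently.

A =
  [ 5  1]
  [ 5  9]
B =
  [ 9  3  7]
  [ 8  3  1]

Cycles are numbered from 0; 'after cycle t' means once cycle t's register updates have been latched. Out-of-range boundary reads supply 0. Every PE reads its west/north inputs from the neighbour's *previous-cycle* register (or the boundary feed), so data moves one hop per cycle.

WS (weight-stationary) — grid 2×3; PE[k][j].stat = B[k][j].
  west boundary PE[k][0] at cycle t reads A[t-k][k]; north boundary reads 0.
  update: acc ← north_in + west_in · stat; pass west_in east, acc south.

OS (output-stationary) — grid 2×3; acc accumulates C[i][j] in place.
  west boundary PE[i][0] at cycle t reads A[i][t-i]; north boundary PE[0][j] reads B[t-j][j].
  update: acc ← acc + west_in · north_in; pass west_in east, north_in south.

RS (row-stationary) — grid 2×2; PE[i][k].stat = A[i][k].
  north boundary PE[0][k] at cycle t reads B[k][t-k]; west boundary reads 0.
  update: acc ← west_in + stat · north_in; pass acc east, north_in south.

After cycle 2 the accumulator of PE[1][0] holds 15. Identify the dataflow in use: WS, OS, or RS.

dataflow = RS

Under WS (2×3), PE[1][0]:
  t=0 PE[1][0]: acc=0 h=0 v=0
  t=1 PE[1][0]: acc=53 h=1 v=53
  t=2 PE[1][0]: acc=117 h=9 v=117
Under OS (2×3), PE[1][0]:
  t=0 PE[1][0]: acc=0 h=0 v=0
  t=1 PE[1][0]: acc=45 h=5 v=9
  t=2 PE[1][0]: acc=117 h=9 v=8
Under RS (2×2), PE[1][0]:
  t=0 PE[1][0]: acc=0 h=0 v=0
  t=1 PE[1][0]: acc=45 h=45 v=9
  t=2 PE[1][0]: acc=15 h=15 v=3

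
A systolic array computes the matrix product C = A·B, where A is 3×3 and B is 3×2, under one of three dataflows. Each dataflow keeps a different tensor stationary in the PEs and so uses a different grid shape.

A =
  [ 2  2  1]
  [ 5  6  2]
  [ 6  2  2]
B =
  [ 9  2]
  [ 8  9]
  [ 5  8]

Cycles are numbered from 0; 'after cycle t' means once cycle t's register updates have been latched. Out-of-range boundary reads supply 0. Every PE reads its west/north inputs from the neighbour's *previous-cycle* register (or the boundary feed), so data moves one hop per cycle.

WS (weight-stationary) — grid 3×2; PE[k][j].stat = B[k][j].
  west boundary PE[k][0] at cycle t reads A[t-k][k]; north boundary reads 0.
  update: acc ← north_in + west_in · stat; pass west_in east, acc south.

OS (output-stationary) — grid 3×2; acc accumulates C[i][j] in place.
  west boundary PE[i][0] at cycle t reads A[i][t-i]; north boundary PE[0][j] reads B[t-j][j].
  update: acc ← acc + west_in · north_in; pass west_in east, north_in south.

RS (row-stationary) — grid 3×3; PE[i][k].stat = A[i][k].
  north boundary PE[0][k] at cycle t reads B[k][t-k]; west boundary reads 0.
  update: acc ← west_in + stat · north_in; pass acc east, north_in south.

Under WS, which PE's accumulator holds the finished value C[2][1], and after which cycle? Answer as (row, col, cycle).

WS: C[2][1] accumulates in PE[2][1]:
  [0] (2,1) acc=0 (h:0 v:0)
  [1] (2,1) acc=0 (h:0 v:0)
  [2] (2,1) acc=0 (h:0 v:0)
  [3] (2,1) acc=30 (h:1 v:30)
  [4] (2,1) acc=80 (h:2 v:80)
  [5] (2,1) acc=46 (h:2 v:46)

(row, col, cycle) = (2, 1, 5)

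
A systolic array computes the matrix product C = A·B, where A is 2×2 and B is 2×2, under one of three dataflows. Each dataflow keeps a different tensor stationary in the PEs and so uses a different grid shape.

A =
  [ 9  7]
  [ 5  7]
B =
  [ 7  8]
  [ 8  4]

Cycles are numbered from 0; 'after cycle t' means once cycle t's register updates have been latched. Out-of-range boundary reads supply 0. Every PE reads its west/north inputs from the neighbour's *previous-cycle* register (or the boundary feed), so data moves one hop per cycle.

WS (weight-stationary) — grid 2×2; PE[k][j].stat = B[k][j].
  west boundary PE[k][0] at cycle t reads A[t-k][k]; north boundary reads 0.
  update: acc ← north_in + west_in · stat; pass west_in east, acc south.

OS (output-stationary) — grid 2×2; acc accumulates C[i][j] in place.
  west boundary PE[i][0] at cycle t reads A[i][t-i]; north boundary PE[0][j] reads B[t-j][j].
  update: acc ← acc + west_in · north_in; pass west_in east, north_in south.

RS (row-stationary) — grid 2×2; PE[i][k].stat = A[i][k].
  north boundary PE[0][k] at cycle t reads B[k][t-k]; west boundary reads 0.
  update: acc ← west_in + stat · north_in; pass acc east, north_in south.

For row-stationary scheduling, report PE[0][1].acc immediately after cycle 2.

PE[0][1].acc = 100

RS 2×2: PE[0][1] cycle-by-cycle (with neighbour feeds):
  cycle 0: PE[0][0] → acc 63, east 63, south 7
  cycle 0: PE[0][1] → acc 0, east 0, south 0
  cycle 1: PE[0][0] → acc 72, east 72, south 8
  cycle 1: PE[0][1] → acc 119, east 119, south 8
  cycle 2: PE[0][0] → acc 0, east 0, south 0
  cycle 2: PE[0][1] → acc 100, east 100, south 4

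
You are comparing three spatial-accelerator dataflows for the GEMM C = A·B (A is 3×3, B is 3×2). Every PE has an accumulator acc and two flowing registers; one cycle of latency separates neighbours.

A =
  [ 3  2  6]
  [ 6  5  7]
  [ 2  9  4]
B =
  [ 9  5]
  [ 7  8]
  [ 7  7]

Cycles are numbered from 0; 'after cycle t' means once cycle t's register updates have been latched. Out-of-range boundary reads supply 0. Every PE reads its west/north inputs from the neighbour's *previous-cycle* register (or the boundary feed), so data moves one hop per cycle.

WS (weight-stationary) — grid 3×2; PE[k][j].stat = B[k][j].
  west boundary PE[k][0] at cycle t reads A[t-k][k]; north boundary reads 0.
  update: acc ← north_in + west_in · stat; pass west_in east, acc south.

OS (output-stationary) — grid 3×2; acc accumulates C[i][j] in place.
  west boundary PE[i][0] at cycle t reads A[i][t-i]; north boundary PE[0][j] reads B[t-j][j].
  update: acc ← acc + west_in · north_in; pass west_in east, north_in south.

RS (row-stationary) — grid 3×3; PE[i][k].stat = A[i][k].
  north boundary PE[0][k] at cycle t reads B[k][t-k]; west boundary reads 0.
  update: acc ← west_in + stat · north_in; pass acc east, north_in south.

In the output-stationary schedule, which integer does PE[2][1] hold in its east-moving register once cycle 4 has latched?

OS 3×2: PE[2][1] cycle-by-cycle (with neighbour feeds):
  [0] (1,1) acc=0 (h:0 v:0)
  [0] (2,0) acc=0 (h:0 v:0)
  [0] (2,1) acc=0 (h:0 v:0)
  [1] (1,1) acc=0 (h:0 v:0)
  [1] (2,0) acc=0 (h:0 v:0)
  [1] (2,1) acc=0 (h:0 v:0)
  [2] (1,1) acc=30 (h:6 v:5)
  [2] (2,0) acc=18 (h:2 v:9)
  [2] (2,1) acc=0 (h:0 v:0)
  [3] (1,1) acc=70 (h:5 v:8)
  [3] (2,0) acc=81 (h:9 v:7)
  [3] (2,1) acc=10 (h:2 v:5)
  [4] (1,1) acc=119 (h:7 v:7)
  [4] (2,0) acc=109 (h:4 v:7)
  [4] (2,1) acc=82 (h:9 v:8)

register = 9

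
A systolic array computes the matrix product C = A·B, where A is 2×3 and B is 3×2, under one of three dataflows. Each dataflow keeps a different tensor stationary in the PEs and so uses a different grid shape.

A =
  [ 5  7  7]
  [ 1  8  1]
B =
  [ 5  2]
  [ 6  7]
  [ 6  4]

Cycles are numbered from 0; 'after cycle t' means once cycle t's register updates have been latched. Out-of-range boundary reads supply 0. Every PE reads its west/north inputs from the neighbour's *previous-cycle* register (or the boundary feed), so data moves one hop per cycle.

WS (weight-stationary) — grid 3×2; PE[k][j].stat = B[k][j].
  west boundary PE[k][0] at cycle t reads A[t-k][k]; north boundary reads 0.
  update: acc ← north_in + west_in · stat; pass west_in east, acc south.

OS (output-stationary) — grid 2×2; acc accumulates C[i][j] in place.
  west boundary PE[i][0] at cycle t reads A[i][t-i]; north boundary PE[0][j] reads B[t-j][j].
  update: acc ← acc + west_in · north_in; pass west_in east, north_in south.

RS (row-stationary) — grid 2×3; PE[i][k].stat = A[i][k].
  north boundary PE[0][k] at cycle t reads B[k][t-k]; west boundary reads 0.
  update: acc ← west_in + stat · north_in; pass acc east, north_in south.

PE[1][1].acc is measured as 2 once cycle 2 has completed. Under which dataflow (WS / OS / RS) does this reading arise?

Under WS (3×2), PE[1][1]:
  0: (1,1).acc=0  regs=<0,0>
  1: (1,1).acc=0  regs=<0,0>
  2: (1,1).acc=59  regs=<7,59>
Under OS (2×2), PE[1][1]:
  0: (1,1).acc=0  regs=<0,0>
  1: (1,1).acc=0  regs=<0,0>
  2: (1,1).acc=2  regs=<1,2>
Under RS (2×3), PE[1][1]:
  0: (1,1).acc=0  regs=<0,0>
  1: (1,1).acc=0  regs=<0,0>
  2: (1,1).acc=53  regs=<53,6>

dataflow = OS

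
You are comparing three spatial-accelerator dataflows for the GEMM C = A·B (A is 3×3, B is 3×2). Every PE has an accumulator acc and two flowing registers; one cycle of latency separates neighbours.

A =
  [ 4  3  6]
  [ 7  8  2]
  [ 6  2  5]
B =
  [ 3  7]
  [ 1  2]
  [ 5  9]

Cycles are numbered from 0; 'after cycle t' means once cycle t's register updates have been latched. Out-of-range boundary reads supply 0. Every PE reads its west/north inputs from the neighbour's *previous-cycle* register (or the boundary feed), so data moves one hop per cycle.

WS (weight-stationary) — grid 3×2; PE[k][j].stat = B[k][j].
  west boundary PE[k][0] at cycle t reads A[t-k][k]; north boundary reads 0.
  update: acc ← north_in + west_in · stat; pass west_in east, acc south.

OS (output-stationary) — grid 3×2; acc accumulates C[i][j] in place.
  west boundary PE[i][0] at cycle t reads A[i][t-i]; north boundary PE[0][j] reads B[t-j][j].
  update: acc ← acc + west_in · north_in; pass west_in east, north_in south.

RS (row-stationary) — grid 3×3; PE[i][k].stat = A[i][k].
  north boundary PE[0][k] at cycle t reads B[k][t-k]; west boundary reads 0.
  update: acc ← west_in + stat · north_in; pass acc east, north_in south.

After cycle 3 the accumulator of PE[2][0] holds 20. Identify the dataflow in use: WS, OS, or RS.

WS (3×2 grid), PE[2][0]:
  after 0 — PE[2][0] acc=0, pass-E 0, pass-S 0
  after 1 — PE[2][0] acc=0, pass-E 0, pass-S 0
  after 2 — PE[2][0] acc=45, pass-E 6, pass-S 45
  after 3 — PE[2][0] acc=39, pass-E 2, pass-S 39
OS (3×2 grid), PE[2][0]:
  after 0 — PE[2][0] acc=0, pass-E 0, pass-S 0
  after 1 — PE[2][0] acc=0, pass-E 0, pass-S 0
  after 2 — PE[2][0] acc=18, pass-E 6, pass-S 3
  after 3 — PE[2][0] acc=20, pass-E 2, pass-S 1
RS (3×3 grid), PE[2][0]:
  after 0 — PE[2][0] acc=0, pass-E 0, pass-S 0
  after 1 — PE[2][0] acc=0, pass-E 0, pass-S 0
  after 2 — PE[2][0] acc=18, pass-E 18, pass-S 3
  after 3 — PE[2][0] acc=42, pass-E 42, pass-S 7

dataflow = OS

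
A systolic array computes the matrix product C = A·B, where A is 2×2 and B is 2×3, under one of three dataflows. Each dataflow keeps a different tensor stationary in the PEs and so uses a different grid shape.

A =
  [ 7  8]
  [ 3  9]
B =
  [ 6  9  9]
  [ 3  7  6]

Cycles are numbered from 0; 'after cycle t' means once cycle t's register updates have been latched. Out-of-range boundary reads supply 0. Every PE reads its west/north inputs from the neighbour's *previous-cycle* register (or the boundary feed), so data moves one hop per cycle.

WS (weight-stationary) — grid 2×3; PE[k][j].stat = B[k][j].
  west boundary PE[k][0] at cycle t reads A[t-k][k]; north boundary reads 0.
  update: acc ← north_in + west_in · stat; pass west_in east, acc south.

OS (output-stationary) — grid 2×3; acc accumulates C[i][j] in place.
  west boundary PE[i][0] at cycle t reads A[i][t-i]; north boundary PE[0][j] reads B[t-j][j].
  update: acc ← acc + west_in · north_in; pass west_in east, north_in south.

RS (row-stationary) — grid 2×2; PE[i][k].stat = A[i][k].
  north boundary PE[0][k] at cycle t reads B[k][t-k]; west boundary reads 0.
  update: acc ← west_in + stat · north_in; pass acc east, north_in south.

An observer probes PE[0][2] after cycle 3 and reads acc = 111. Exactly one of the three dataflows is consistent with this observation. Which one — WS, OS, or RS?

Under WS (2×3), PE[0][2]:
  @0  [0,2]  acc 0  |  →0  ↓0
  @1  [0,2]  acc 0  |  →0  ↓0
  @2  [0,2]  acc 63  |  →7  ↓63
  @3  [0,2]  acc 27  |  →3  ↓27
Under OS (2×3), PE[0][2]:
  @0  [0,2]  acc 0  |  →0  ↓0
  @1  [0,2]  acc 0  |  →0  ↓0
  @2  [0,2]  acc 63  |  →7  ↓9
  @3  [0,2]  acc 111  |  →8  ↓6
RS (2×2): PE[0][2] does not exist.

dataflow = OS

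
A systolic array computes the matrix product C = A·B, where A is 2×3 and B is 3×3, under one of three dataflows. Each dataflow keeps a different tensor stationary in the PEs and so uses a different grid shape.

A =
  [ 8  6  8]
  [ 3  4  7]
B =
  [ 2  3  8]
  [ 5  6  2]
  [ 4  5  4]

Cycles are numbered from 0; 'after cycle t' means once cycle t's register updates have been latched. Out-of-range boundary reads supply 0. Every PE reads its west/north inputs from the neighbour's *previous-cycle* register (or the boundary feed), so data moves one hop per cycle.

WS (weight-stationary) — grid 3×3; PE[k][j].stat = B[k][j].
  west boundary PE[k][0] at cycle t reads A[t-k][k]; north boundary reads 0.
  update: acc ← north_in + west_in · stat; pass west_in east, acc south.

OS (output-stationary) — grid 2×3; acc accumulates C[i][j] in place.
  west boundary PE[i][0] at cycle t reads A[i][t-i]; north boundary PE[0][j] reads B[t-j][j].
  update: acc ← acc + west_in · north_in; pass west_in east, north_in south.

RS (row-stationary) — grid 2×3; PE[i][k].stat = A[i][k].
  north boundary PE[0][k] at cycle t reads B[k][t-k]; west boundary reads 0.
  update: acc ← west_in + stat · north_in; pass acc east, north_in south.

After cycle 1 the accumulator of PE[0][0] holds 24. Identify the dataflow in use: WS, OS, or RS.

dataflow = RS

WS (3×3 grid), PE[0][0]:
  step 0 · PE0,0: acc=16; fwd→8 fwd↓16
  step 1 · PE0,0: acc=6; fwd→3 fwd↓6
OS (2×3 grid), PE[0][0]:
  step 0 · PE0,0: acc=16; fwd→8 fwd↓2
  step 1 · PE0,0: acc=46; fwd→6 fwd↓5
RS (2×3 grid), PE[0][0]:
  step 0 · PE0,0: acc=16; fwd→16 fwd↓2
  step 1 · PE0,0: acc=24; fwd→24 fwd↓3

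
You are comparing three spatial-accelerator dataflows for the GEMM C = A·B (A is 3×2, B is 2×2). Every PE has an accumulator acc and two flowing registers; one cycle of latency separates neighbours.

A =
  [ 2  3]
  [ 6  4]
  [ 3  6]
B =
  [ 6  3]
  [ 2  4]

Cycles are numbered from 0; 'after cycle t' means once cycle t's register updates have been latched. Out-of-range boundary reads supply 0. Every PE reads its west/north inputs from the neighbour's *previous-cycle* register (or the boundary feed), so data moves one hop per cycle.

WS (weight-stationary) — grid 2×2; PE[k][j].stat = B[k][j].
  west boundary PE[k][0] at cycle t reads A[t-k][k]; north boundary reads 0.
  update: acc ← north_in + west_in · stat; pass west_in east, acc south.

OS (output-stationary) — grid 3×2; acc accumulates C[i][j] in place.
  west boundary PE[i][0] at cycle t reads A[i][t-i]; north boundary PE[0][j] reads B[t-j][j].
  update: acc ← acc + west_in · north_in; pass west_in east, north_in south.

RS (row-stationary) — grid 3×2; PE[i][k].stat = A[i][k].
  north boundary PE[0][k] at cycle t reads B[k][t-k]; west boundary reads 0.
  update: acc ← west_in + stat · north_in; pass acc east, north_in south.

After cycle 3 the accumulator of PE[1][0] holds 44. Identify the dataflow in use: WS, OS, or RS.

Under WS (2×2), PE[1][0]:
  t=0 PE[1][0]: acc=0 h=0 v=0
  t=1 PE[1][0]: acc=18 h=3 v=18
  t=2 PE[1][0]: acc=44 h=4 v=44
  t=3 PE[1][0]: acc=30 h=6 v=30
Under OS (3×2), PE[1][0]:
  t=0 PE[1][0]: acc=0 h=0 v=0
  t=1 PE[1][0]: acc=36 h=6 v=6
  t=2 PE[1][0]: acc=44 h=4 v=2
  t=3 PE[1][0]: acc=44 h=0 v=0
Under RS (3×2), PE[1][0]:
  t=0 PE[1][0]: acc=0 h=0 v=0
  t=1 PE[1][0]: acc=36 h=36 v=6
  t=2 PE[1][0]: acc=18 h=18 v=3
  t=3 PE[1][0]: acc=0 h=0 v=0

dataflow = OS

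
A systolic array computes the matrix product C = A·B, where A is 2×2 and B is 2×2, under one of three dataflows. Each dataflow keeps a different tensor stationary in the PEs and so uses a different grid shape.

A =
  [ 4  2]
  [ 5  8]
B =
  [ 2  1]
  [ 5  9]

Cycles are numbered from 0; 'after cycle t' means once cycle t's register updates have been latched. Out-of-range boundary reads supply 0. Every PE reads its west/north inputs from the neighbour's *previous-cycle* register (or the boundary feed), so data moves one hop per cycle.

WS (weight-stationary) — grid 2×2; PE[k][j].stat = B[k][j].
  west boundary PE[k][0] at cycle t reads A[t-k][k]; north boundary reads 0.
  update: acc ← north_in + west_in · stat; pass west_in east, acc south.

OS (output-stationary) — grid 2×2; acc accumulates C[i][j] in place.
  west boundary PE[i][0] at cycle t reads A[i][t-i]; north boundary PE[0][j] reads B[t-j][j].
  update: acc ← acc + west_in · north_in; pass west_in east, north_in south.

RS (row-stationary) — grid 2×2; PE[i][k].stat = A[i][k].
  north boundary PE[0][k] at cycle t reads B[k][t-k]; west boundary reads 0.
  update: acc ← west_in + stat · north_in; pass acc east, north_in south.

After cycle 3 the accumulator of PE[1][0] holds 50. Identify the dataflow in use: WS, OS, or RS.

dataflow = OS

WS (2×2 grid), PE[1][0]:
  0: (1,0).acc=0  regs=<0,0>
  1: (1,0).acc=18  regs=<2,18>
  2: (1,0).acc=50  regs=<8,50>
  3: (1,0).acc=0  regs=<0,0>
OS (2×2 grid), PE[1][0]:
  0: (1,0).acc=0  regs=<0,0>
  1: (1,0).acc=10  regs=<5,2>
  2: (1,0).acc=50  regs=<8,5>
  3: (1,0).acc=50  regs=<0,0>
RS (2×2 grid), PE[1][0]:
  0: (1,0).acc=0  regs=<0,0>
  1: (1,0).acc=10  regs=<10,2>
  2: (1,0).acc=5  regs=<5,1>
  3: (1,0).acc=0  regs=<0,0>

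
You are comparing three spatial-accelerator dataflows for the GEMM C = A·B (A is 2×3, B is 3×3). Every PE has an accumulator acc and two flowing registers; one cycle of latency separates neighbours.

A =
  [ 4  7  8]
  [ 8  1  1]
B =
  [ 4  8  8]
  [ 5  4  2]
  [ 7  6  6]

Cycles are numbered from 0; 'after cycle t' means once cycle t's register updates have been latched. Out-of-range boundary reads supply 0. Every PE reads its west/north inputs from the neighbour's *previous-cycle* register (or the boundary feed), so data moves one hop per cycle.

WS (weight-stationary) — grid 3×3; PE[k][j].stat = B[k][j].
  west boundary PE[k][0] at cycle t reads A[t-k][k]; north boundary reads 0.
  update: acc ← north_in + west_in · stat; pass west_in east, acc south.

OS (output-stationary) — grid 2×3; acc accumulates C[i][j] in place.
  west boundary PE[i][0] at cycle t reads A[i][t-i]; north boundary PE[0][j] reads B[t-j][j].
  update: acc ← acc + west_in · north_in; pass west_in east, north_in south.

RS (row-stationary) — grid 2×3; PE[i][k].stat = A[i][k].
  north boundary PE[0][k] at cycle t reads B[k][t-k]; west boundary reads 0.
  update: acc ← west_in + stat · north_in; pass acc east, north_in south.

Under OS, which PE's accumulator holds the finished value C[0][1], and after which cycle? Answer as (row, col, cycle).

(row, col, cycle) = (0, 1, 3)

Under OS, C[0][1] lands at PE[0][1]:
  t=0 PE[0][1]: acc=0 h=0 v=0
  t=1 PE[0][1]: acc=32 h=4 v=8
  t=2 PE[0][1]: acc=60 h=7 v=4
  t=3 PE[0][1]: acc=108 h=8 v=6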